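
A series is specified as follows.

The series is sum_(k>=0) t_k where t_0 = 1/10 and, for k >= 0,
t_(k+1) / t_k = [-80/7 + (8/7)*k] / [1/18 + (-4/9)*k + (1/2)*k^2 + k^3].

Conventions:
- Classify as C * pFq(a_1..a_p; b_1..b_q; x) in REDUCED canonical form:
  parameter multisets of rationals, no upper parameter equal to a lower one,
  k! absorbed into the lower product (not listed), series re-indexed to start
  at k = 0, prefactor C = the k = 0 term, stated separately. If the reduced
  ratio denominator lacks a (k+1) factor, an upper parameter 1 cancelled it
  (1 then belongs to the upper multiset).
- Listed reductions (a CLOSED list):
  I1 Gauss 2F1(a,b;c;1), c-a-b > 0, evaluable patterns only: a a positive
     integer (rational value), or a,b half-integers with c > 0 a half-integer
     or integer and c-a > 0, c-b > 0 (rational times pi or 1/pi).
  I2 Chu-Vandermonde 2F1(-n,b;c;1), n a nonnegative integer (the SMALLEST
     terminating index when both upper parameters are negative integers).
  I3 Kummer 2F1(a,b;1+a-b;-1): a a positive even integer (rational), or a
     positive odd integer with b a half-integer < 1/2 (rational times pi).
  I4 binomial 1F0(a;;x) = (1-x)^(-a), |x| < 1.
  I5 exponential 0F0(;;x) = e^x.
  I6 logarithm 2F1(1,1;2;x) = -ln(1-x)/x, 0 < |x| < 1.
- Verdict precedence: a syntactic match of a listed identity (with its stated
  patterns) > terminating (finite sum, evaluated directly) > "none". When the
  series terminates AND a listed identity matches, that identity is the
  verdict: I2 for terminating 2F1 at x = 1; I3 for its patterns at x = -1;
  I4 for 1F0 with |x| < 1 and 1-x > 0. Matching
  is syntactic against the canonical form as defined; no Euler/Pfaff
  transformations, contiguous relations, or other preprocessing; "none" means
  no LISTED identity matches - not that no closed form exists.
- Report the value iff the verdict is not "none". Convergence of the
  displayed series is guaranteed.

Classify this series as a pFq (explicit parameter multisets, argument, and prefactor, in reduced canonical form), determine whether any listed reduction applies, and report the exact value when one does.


With C = 1/10: the canonical form is 1F2(-10; -1/3, -1/6; 8/7). Verdict: terminating. With -10 upstairs the series is a 11-term polynomial sum; evaluated term by term. Exact value: 92780460345688823308049093363/3624477396680628377958818750.

Key observation: from the first term 1/10: roots of the ratio polynomials (C = 1/10) are the negated parameters.
Consecutive-term ratio: r(k) = (8/7) * (k-10) / [(k-1/3) (k-1/6) (k+1)] - rational; roots negated = parameters, x = (8/7), C = 1/10.


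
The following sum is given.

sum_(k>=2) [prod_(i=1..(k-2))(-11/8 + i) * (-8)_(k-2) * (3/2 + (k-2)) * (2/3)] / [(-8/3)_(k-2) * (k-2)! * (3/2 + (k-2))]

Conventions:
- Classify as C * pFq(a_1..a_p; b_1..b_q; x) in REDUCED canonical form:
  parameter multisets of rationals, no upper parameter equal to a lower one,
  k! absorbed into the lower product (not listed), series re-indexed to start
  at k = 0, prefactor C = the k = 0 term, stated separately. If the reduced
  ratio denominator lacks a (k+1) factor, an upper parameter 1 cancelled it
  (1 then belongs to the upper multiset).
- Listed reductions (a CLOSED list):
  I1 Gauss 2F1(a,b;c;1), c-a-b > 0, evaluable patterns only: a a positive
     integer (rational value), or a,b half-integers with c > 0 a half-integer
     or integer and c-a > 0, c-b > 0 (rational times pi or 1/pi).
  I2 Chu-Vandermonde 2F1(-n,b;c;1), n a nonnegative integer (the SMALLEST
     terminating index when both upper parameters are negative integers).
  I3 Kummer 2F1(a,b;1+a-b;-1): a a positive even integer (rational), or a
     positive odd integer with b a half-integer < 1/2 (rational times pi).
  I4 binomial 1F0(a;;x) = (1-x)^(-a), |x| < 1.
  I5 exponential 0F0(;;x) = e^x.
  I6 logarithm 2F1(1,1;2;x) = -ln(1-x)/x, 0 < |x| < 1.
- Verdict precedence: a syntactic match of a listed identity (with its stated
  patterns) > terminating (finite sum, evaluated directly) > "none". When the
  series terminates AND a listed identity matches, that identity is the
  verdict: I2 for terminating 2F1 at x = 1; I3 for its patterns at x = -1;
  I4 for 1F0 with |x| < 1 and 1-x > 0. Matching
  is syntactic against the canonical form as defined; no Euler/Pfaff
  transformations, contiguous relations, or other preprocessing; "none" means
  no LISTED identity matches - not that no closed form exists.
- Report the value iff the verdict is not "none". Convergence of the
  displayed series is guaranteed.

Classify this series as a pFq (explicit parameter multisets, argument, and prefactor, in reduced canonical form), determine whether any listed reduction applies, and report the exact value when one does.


This is 2/3 * 2F1(-8, -3/8; -8/3; 1) in reduced canonical form. Verdict: Vandermonde's identity (I2) applies (terminating 2F1 at x = 1 with n = 8, b = -3/8, c = -8/3). Value: 2390317589/3221225472.

Key step: from the first term 2/3: the running product (C = 2/3, x = 1) telescopes to a rising factorial.
Step ratio: r(k) = 1 * (k-8) (k-3/8) / [(k-8/3) (k+1)] - rational in k, leading ratio 1; with t_0 = 2/3, classification follows.


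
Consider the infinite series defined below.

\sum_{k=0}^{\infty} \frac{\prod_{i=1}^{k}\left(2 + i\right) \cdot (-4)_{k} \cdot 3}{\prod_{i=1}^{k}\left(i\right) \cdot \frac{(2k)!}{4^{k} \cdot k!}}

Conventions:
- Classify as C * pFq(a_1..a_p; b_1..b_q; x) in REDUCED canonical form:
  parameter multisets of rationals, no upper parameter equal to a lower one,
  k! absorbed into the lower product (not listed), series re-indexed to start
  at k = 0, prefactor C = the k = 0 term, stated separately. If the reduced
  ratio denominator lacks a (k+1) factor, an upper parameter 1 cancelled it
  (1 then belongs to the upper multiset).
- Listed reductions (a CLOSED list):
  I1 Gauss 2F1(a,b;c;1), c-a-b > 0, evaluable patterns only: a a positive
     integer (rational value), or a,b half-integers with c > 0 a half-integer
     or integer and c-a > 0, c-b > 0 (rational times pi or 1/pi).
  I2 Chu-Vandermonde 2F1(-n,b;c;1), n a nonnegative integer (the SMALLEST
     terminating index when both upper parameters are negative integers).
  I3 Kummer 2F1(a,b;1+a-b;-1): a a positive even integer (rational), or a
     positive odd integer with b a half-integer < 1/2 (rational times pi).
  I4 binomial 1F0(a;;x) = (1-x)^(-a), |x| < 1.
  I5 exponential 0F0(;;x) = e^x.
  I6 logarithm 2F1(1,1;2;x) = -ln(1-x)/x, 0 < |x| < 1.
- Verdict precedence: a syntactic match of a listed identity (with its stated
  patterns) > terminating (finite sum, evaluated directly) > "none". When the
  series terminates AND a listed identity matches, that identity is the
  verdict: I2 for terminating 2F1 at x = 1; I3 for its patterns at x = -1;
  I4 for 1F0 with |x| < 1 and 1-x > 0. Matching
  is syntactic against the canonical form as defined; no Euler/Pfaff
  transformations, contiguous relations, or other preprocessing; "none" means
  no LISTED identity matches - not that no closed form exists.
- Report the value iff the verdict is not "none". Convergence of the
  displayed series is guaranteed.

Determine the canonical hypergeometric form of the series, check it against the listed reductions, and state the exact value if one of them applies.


Key observation: from the first term 3: the product of the first k integers (C = 3, x = 1) is k!.
Term ratio: r(k) = 1 * (k-4) (k+3) / [(k+\frac{1}{2}) (k+1)] - rational in k. x = 1; t_0 = 3; negate the roots.

Reduced: x = 1, 2F1, upper = {-4, 3}, lower = {\frac{1}{2}}, C = 3. Verdict (x = 1): Chu-Vandermonde (I2) applies (terminating 2F1 at x = 1 with n = 4, b = 3, c = \frac{1}{2}). Hence: -\frac{3}{7}.


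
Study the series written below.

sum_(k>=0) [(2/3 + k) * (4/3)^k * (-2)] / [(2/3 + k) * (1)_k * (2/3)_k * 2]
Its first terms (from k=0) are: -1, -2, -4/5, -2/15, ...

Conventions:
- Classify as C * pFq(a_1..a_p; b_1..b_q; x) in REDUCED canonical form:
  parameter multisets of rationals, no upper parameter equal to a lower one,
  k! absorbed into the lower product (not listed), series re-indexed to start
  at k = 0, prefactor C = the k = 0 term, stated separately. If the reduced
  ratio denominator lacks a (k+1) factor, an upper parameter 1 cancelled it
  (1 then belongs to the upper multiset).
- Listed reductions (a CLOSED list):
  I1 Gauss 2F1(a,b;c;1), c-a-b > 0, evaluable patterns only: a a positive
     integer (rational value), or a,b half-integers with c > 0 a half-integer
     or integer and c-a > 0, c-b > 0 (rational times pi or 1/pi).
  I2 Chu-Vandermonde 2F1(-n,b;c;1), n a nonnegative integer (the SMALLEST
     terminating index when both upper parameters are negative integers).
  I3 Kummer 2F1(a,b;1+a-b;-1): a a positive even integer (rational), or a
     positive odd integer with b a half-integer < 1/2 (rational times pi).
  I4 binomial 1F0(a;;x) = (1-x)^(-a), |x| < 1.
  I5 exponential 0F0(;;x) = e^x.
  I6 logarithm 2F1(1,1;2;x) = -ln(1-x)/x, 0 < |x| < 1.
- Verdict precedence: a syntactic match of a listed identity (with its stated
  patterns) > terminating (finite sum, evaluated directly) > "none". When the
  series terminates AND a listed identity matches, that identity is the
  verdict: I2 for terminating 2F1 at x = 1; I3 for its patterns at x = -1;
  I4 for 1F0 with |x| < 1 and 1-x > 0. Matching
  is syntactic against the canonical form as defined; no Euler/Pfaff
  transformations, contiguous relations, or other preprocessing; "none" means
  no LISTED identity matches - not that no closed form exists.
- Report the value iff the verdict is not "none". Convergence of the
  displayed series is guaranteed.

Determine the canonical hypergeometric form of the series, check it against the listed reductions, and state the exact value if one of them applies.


Classification (C = -1): 0F1 with upper {-}, lower {2/3}, argument x = 4/3. Verdict: none (x = 4/3): each listed identity misses the multisets {-} ; {2/3}.

Key observation: t_0 being -1, the factor k + 2/3 cancels (top and bottom), leaving C = -1, x = 4/3.
Step ratio: r(k) = (4/3) * 1 / [(k+2/3) (k+1)] - rational in k. x = (4/3); t_0 = -1; negate the roots.


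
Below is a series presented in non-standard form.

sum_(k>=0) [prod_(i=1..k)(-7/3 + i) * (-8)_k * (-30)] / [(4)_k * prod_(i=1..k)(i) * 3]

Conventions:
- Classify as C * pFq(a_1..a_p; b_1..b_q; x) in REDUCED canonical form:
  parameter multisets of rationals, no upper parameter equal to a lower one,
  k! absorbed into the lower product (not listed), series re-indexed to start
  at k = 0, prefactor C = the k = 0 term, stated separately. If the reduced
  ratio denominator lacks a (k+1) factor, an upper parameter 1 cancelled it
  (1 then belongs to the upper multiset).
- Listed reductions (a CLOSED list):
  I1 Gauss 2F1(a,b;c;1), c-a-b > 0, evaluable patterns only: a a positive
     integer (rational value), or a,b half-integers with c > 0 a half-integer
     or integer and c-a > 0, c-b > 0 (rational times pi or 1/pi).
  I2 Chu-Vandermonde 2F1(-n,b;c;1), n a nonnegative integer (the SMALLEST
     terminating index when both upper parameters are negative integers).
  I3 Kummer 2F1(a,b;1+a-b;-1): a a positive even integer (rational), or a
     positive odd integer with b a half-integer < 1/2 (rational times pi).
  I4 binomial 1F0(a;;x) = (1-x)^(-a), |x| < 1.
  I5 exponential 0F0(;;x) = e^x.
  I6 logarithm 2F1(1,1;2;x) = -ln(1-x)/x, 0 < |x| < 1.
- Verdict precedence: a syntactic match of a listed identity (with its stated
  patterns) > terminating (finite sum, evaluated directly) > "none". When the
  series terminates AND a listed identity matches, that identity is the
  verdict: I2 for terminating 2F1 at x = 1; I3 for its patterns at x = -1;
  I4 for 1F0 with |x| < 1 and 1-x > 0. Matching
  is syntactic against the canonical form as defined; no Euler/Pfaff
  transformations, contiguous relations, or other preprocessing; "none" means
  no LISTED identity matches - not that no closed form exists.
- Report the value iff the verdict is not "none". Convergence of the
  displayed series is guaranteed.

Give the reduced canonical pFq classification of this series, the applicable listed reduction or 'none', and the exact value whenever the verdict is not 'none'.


The tell: x = 1 and the constant factors (C = -10) combine into one prefactor.
Term ratio: r(k) = 1 * (k-8) (k-4/3) / [(k+4) (k+1)] - rational in k, leading ratio 1; with t_0 = -10, classification follows.

Prefactor -10, argument 1: 2F1 with upper {-8, -4/3} over lower {4}. Verdict (x = 1): Vandermonde's identity (I2) applies (terminating 2F1 at x = 1 with n = 8, b = -4/3, c = 4). Sum: -7409620/177147.


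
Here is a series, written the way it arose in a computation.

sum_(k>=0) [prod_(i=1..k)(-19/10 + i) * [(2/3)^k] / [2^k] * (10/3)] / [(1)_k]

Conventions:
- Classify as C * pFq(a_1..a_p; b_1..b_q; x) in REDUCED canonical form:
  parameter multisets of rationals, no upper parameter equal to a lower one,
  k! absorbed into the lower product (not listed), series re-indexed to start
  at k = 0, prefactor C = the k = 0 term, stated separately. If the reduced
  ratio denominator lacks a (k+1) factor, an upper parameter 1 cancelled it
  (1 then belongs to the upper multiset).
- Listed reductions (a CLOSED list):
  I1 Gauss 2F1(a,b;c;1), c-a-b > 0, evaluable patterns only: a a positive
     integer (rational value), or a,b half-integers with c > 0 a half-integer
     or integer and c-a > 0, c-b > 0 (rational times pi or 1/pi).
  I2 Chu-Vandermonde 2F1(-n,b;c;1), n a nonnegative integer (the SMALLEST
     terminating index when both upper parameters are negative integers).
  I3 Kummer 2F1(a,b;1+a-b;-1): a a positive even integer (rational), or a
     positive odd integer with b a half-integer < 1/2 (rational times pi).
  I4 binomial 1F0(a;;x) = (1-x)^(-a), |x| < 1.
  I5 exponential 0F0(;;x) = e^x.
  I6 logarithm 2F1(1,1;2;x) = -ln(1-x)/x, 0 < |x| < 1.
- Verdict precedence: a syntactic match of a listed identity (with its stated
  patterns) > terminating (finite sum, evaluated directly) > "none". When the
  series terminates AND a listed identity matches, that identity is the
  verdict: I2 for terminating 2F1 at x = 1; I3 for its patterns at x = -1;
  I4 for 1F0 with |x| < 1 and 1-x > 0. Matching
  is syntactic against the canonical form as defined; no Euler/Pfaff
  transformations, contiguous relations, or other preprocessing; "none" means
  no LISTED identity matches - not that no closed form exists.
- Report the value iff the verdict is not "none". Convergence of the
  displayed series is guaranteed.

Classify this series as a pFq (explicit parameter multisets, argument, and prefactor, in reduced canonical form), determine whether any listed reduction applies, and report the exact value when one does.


x = 1/3 here; the reduced form reads 1F0, upper {-9/10}, lower {-}, C = 10/3. Verdict at x = 1/3: the binomial series (I4) matches (the 1F0 binomial series: exponent 9/10, x = 1/3). Exact value: (10/3) * (2/3)^(9/10).

Key step: x = (1/3) and the running product (C = 10/3) telescopes to a rising factorial.
Ratio: r(k) = (1/3) * (k-9/10) / [(k+1)] - rational in k. x = (1/3); t_0 = 10/3; negate the roots.


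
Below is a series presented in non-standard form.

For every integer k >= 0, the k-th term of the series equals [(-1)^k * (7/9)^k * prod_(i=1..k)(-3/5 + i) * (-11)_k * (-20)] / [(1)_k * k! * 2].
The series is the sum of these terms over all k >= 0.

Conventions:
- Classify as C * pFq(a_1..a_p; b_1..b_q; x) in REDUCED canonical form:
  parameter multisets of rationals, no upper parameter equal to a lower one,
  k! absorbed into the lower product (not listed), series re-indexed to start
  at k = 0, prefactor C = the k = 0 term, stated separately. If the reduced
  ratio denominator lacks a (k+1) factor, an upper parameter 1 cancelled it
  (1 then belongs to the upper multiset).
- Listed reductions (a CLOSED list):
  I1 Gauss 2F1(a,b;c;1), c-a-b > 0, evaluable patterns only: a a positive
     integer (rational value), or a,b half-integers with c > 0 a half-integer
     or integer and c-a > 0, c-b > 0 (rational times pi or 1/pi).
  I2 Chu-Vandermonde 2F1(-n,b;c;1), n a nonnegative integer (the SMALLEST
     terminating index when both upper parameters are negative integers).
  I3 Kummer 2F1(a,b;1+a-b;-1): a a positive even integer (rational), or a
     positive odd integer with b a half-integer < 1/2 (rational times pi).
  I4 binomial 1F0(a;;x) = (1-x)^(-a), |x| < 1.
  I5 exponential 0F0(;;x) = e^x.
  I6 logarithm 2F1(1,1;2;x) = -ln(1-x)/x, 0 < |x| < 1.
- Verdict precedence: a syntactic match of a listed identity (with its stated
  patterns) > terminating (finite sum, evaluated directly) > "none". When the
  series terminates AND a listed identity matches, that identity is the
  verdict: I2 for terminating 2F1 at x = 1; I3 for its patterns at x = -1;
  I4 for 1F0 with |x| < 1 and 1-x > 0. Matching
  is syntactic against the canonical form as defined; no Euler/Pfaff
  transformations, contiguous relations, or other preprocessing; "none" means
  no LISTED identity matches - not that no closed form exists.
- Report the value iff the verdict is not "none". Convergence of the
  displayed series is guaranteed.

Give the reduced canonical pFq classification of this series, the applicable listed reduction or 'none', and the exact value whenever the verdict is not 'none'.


x = -7/9 here; the reduced form reads 2F1, upper {-11, 2/5}, lower {1}, C = -10. Verdict: terminating - upper parameter -11 makes this a finite sum (last index 11), evaluated exactly. Hence: -2630858047051151460848/2553797168701171875.

Key observation: t_0 being -10, the constant factors (C = -10, x = -7/9) combine into one prefactor.
Term ratio: r(k) = (-7/9) * (k-11) (k+2/5) / [(k+1) (k+1)] ; factor over Q: parameters, x = (-7/9), and C = -10.


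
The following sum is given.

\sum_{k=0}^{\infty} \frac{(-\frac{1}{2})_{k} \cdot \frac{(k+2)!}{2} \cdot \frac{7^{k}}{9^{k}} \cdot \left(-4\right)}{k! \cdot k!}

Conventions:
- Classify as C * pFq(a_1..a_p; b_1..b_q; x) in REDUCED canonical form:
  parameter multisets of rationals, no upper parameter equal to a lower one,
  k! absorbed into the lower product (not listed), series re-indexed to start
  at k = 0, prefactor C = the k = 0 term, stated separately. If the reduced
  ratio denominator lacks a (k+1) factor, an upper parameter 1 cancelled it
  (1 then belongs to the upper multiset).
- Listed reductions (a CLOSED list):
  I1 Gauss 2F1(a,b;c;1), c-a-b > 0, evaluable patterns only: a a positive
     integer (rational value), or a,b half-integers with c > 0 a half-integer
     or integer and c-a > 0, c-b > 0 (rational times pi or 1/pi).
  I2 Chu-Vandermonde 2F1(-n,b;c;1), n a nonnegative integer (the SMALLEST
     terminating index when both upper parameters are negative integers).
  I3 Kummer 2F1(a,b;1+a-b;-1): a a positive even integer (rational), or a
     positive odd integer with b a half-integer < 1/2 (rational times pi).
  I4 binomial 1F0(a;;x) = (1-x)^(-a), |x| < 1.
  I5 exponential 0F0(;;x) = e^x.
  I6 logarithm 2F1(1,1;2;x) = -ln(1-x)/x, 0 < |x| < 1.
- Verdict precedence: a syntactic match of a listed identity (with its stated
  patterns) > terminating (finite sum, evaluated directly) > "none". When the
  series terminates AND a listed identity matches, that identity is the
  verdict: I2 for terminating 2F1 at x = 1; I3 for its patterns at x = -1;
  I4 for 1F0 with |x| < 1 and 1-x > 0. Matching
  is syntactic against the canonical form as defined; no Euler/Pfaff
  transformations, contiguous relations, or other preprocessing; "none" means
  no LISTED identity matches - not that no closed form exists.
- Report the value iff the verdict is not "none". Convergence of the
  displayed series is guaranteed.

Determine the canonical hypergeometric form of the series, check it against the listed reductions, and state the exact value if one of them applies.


Key step: from the first term -4: the denominator's factorial ratio (C = -4) is a lower Pochhammer.
Adjacent-term ratio: r(k) = \frac{7}{9} * (k-\frac{1}{2}) (k+3) / [(k+1) (k+1)] - rational in k. x = \frac{7}{9}; t_0 = -4; negate the roots.

With C = -4: the canonical form is 2F1(-\frac{1}{2}, 3; 1; \frac{7}{9}). Verdict: none. A 2F1 with upper {-\frac{1}{2}, 3} fits none of I1-I6 at x = \frac{7}{9}; the sum runs forever.


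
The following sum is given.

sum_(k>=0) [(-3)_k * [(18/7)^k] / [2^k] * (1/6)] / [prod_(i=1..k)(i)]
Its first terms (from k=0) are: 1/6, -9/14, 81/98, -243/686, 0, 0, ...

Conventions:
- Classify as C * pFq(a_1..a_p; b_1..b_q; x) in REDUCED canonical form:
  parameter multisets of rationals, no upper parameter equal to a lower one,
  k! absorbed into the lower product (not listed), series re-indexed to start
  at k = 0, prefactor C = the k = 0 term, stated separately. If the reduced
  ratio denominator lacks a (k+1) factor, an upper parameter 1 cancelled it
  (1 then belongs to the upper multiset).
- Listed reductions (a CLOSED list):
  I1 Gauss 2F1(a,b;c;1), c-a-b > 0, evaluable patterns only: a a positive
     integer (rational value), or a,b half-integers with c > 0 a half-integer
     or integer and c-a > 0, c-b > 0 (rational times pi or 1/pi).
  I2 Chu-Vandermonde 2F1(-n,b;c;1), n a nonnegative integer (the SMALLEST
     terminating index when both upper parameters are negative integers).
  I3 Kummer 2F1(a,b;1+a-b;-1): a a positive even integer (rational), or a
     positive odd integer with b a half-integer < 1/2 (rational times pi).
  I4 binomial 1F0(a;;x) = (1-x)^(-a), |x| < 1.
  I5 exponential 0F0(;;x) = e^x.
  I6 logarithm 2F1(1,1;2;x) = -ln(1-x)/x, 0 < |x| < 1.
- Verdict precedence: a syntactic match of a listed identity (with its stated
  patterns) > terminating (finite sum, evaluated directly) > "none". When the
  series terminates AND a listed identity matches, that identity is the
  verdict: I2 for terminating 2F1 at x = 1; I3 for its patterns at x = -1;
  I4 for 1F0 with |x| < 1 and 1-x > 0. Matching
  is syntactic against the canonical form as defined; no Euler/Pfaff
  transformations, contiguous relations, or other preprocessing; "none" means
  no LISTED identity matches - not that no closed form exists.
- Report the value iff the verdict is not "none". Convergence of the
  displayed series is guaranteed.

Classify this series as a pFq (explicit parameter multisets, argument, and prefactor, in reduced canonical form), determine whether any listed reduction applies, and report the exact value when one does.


Classification (C = 1/6): 1F0 with upper {-3}, lower {-}, argument x = 9/7. Verdict: terminating. With -3 upstairs the series is a 4-term polynomial sum; evaluated term by term. Hence: -4/1029.

Key step: from the first term 1/6: the product of the first k integers (C = 1/6, x = 9/7) is k!.
Ratio: r(k) = (9/7) * (k-3) / [(k+1)] - rational in k. x = (9/7); t_0 = 1/6; negate the roots.


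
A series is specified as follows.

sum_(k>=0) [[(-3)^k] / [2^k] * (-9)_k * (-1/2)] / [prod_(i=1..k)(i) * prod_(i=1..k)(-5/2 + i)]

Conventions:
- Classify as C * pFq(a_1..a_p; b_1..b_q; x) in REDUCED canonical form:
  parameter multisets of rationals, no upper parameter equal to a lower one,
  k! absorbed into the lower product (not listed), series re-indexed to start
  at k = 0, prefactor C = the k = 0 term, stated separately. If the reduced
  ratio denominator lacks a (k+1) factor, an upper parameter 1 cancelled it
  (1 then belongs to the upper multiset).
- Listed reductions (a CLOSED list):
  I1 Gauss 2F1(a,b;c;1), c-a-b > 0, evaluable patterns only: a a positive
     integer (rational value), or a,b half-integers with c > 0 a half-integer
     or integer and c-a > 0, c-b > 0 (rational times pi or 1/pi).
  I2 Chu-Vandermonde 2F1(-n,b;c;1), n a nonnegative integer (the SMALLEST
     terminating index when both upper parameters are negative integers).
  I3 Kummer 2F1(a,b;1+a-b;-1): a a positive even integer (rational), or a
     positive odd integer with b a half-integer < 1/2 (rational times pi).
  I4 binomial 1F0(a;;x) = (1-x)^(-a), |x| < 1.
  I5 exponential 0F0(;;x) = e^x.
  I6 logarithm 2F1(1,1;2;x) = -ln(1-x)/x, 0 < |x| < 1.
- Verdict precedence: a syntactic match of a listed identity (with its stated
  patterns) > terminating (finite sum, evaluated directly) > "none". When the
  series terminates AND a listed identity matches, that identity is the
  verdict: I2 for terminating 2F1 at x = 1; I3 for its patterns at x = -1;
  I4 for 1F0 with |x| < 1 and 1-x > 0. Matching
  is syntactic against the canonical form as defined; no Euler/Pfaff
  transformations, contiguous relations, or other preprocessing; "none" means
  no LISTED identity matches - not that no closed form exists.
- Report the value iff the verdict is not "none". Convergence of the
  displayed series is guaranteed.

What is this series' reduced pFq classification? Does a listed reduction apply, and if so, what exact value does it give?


This is -1/2 * 1F1(-9; -3/2; -3/2) in reduced canonical form. Verdict: terminating at k = 9: the factor (-9)_k kills every later term; summing the 10 survivors is exact. Sum: -1448704/1001.

Key step: x = (-3/2) and the lower running product (C = -1/2) is a rising factorial.
Ratio: r(k) = (-3/2) * (k-9) / [(k-3/2) (k+1)] - rational in k. x = (-3/2); t_0 = -1/2; negate the roots.


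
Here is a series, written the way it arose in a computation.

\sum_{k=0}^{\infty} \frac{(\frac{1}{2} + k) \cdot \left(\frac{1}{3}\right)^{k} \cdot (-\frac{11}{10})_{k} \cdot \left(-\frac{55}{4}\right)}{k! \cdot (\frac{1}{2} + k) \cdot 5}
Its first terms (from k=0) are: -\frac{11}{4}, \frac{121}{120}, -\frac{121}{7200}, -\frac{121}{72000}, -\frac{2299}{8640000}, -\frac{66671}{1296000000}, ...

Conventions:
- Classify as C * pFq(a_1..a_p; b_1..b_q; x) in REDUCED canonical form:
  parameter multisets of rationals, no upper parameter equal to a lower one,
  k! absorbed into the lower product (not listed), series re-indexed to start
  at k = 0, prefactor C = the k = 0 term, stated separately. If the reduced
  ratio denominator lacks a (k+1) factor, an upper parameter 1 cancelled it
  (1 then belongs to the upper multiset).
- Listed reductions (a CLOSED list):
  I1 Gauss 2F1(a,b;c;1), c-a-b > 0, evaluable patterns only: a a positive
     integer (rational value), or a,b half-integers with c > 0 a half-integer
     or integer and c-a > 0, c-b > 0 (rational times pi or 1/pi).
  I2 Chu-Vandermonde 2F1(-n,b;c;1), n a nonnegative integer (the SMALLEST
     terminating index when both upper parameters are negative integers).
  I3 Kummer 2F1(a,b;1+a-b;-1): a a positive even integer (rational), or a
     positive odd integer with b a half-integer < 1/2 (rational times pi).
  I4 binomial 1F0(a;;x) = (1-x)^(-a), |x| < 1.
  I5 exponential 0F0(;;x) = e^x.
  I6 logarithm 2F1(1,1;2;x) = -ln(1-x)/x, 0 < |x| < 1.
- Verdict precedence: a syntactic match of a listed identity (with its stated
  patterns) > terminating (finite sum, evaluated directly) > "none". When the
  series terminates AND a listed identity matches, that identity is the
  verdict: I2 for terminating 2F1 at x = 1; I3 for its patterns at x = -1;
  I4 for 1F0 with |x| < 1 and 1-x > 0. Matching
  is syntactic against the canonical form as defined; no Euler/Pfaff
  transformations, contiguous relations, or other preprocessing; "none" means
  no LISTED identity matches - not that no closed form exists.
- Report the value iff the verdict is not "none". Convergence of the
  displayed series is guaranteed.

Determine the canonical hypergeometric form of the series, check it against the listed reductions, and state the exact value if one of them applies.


Structural cue: t_0 = -\frac{11}{4} here, and k + 1/2 divides numerator and denominator alike; prefactor -11/4 after cancelling.
Step ratio: r(k) = \frac{1}{3} * (k-\frac{11}{10}) / [(k+1)] - poly over poly, x = \frac{1}{3} from leading terms; C = -\frac{11}{4} at k = 0.

Canonical form: C = -\frac{11}{4} times 1F0 with upper {-\frac{11}{10}}, lower {-}, x = \frac{1}{3}. Verdict: the I4 binomial reduction applies (the 1F0 binomial series: exponent 11/10, x = \frac{1}{3}). Value: \left(-\frac{11}{4}\right) \cdot \left(\frac{2}{3}\right)^{\frac{11}{10}}.


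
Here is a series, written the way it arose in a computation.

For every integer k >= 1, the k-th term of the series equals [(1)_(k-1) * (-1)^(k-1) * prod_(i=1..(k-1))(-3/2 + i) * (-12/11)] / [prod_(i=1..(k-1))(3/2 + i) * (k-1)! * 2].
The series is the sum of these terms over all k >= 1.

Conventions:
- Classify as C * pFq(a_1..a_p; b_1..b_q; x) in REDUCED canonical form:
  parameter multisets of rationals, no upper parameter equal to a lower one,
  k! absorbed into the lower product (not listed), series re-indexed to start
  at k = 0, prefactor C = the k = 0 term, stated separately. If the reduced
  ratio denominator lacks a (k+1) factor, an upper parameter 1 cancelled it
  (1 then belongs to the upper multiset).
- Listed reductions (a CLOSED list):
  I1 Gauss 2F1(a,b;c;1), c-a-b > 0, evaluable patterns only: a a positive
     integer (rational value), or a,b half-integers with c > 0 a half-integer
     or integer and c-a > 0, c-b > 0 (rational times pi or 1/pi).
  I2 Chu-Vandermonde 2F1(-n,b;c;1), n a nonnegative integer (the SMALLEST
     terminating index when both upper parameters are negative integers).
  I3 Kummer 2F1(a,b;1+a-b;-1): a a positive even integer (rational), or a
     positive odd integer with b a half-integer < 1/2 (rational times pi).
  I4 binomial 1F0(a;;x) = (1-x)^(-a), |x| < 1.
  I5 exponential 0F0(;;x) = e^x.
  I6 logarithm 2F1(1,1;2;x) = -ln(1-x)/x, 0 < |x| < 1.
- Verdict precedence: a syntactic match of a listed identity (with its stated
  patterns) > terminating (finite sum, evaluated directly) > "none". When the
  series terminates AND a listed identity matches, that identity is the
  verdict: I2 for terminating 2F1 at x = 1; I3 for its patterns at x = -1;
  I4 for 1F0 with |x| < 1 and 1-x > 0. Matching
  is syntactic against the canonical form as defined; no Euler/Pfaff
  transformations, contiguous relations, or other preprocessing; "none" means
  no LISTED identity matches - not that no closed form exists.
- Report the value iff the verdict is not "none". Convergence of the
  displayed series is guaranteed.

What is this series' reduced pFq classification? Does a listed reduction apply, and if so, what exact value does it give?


This is -6/11 * 2F1(-1/2, 1; 5/2; -1) in reduced canonical form. Verdict: the Kummer evaluation I3 applies (x = -1; c = 5/2 equals 1+a-b for upper {-1/2, 1}: listed pattern). Value: (-9/44) * pi.

The tell: t_0 = -6/11 here, and the constant factors (prefactor -6/11) combine into one prefactor.
Consecutive-term ratio: r(k) = (-1) * (k-1/2) (k+1) / [(k+5/2) (k+1)] ; factor over Q: parameters, x = (-1), and C = -6/11.


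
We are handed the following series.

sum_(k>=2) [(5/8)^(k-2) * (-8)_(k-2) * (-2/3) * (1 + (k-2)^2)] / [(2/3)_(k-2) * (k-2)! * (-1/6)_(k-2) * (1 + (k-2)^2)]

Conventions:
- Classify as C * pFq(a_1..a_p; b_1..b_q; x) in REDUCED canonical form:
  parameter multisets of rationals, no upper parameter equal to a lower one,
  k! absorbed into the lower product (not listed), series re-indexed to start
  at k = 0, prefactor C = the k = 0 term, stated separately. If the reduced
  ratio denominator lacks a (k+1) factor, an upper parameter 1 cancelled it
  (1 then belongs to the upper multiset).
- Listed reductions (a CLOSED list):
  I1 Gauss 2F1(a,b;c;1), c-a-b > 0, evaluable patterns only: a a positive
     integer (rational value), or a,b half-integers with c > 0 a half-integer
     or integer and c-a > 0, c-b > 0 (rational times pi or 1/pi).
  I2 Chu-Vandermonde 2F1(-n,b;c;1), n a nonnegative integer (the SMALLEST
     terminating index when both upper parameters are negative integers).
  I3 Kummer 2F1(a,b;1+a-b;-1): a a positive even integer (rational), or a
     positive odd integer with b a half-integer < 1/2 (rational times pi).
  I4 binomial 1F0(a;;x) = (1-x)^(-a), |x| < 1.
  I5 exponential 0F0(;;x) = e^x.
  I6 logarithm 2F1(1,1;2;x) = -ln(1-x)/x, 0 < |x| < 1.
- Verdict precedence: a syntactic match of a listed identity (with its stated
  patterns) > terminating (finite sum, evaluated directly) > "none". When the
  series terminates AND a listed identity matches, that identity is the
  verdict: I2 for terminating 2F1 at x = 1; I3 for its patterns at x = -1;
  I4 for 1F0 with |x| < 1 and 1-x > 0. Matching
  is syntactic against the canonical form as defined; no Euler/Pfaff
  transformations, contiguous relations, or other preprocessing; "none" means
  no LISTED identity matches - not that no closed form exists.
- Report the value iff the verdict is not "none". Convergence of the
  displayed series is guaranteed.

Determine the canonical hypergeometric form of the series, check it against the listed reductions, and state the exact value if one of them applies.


Reduced: x = 5/8, 1F2, upper = {-8}, lower = {-1/6, 2/3}, C = -2/3. Verdict: terminating - upper -8 stops the sum at k = 8; the 9 terms are added exactly. Exact value: 73037320196184256849/13561195569434591232.

The tell: t_0 being -2/3, striking the common factor k^2 + 1 reduces the term (prefactor -2/3).
Adjacent-term ratio: r(k) = (5/8) * (k-8) / [(k-1/6) (k+2/3) (k+1)] - rational in k, leading ratio (5/8); with t_0 = -2/3, classification follows.


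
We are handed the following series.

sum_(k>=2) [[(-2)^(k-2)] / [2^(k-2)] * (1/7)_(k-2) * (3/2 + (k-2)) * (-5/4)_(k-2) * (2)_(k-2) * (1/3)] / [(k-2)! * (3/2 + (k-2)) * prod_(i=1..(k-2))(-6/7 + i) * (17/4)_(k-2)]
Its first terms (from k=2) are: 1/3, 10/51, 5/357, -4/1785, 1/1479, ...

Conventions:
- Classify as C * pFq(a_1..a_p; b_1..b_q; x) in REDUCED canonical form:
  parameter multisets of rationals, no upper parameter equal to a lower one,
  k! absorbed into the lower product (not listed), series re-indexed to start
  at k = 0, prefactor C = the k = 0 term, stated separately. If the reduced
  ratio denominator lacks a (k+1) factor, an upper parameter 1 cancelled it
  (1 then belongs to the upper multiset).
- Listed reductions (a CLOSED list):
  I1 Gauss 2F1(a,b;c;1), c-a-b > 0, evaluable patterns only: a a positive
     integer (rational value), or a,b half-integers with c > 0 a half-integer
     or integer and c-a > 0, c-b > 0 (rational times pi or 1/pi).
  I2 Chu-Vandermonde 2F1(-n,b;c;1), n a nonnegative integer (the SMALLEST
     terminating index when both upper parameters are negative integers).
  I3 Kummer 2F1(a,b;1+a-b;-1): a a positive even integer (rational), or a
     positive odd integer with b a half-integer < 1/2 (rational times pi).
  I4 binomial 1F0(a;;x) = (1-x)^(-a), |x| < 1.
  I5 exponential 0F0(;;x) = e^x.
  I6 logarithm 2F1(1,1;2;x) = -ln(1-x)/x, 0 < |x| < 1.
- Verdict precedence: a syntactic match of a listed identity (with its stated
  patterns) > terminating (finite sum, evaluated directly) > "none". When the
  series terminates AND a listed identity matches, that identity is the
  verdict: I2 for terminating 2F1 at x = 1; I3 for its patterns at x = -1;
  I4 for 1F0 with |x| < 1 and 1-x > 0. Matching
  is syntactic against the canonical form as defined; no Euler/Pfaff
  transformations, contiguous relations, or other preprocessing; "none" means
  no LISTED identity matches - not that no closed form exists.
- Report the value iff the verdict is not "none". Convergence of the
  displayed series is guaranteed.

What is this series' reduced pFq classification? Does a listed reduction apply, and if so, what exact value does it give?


x = -1 here; the reduced form reads 2F1, upper {-5/4, 2}, lower {17/4}, C = 1/3. Verdict: the Kummer evaluation I3 matches (x = -1; c = 17/4 equals 1+a-b for upper {-5/4, 2}: listed pattern). Sum: 13/24.

The tell: x = (-1) and the lower running product (C = 1/3) is a rising factorial.
Adjacent-term ratio: r(k) = (-1) * (k-5/4) (k+2) / [(k+17/4) (k+1)] ; factor over Q: parameters, x = (-1), and C = 1/3.


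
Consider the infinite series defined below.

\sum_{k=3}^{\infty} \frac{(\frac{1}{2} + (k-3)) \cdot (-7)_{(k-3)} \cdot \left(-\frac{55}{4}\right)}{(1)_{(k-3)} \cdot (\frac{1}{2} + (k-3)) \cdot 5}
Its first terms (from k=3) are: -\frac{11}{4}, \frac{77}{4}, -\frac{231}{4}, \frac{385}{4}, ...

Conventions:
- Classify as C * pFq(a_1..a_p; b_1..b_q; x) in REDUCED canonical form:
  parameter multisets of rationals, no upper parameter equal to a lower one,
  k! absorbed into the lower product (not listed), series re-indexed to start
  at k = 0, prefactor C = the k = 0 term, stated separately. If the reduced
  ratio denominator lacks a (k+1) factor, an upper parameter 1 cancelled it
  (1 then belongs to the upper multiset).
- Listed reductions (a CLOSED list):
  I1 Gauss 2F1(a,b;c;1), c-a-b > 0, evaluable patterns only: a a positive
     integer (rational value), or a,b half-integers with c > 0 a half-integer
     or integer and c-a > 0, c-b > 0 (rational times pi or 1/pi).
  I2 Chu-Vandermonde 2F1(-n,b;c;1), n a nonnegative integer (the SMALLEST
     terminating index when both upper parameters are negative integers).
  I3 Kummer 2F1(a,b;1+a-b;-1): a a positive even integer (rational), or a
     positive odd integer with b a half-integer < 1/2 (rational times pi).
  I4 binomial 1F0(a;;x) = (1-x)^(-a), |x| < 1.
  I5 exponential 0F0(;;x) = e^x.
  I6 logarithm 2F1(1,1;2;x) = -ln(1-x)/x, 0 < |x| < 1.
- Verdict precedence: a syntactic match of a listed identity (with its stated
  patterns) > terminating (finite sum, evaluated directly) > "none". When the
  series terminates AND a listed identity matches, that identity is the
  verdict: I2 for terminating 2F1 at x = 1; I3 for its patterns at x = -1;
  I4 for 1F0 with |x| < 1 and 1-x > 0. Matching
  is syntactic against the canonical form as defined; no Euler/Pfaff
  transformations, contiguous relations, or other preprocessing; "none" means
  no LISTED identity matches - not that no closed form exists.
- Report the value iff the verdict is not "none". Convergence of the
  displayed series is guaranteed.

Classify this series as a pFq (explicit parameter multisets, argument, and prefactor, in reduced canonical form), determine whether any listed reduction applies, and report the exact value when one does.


The series (x = 1) is 1F0: upper {-7}, lower {-}, prefactor -\frac{11}{4}. Verdict: terminating - upper parameter -7 makes this a finite sum (last index 7), evaluated exactly. Hence: 0.

Key observation: t_0 = -\frac{11}{4} here, and striking the common factor k + 1/2 reduces the term (C = -11/4, x = 1).
Consecutive-term ratio: r(k) = 1 * (k-7) / [(k+1)] ; factor over Q: parameters, x = 1, and C = -\frac{11}{4}.


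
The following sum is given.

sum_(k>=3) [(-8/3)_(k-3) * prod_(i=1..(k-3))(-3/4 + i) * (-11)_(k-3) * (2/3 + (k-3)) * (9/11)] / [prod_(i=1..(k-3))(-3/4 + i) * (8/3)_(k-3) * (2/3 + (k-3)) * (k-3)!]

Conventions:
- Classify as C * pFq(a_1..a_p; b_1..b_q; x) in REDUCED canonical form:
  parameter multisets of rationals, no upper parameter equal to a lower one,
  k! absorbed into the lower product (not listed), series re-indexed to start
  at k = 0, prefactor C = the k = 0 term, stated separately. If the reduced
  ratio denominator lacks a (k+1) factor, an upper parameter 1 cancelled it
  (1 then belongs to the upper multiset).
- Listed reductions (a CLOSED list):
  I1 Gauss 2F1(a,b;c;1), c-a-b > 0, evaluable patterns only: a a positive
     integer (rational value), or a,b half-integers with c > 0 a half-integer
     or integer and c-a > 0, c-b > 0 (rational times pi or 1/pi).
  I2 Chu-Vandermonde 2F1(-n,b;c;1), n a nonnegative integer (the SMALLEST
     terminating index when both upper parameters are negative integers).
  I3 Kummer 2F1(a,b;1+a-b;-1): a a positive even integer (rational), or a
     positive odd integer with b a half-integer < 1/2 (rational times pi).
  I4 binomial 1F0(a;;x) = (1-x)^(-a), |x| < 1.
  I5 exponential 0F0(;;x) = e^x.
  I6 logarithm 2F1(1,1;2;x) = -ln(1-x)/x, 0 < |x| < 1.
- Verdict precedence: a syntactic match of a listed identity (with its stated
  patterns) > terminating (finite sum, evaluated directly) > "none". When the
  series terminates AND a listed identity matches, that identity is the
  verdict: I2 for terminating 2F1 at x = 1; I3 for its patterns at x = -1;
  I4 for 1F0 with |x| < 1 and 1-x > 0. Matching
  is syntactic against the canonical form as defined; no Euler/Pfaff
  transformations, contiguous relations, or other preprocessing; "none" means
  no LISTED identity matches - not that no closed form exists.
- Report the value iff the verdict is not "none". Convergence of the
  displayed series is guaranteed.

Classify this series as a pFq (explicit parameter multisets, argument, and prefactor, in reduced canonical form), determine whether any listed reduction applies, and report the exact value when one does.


Reduced: x = 1, 2F1, upper = {-11, -8/3}, lower = {8/3}, C = 9/11. Verdict: the Chu-Vandermonde identity I2 matches (terminating 2F1 at x = 1 with n = 11, b = -8/3, c = 8/3). Its exact value is 2219445/58058.

Key observation: t_0 being 9/11, the running product (C = 9/11, x = 1) telescopes to a rising factorial.
Step ratio: r(k) = 1 * (k-11) (k-8/3) / [(k+8/3) (k+1)] ; factor over Q: parameters, x = 1, and C = 9/11.
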